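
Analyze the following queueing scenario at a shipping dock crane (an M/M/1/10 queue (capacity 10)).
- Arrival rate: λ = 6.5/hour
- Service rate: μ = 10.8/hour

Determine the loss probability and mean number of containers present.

ρ = λ/μ = 6.5/10.8 = 0.60185
P₀ = (1-ρ)/(1-ρ^(K+1)) = (1-0.60185)/(1-0.60185^11) = 0.39815/0.99625 = 0.3996
P_K = P₀×ρ^K = 0.3996 × 0.60185^10 = 0.3996 × 0.006236 = 0.002492
Blocking probability P_10 = 0.002492 (0.25%)
L = ρ[1 - (K+1)ρ^K + Kρ^(K+1)] / [(1-ρ)(1-ρ^(K+1))]
L = 0.60185 × (1 - 11×0.006236 + 10×0.003753) / ((1 - 0.60185) × (1 - 0.003753)) = 1.4702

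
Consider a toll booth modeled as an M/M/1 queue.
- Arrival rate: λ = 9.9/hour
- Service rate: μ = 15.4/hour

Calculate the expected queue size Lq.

ρ = λ/μ = 9.9/15.4 = 0.6429
For M/M/1: Lq = λ²/(μ(μ-λ))
Lq = 98.01/(15.4 × 5.50)
Lq = 1.1571 vehicles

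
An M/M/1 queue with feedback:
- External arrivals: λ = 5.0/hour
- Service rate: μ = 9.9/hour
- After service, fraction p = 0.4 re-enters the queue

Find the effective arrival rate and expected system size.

Effective arrival rate: λ_eff = λ/(1-p) = 5.0/(1-0.4) = 5.0/0.60 = 8.3333
ρ = λ_eff/μ = 8.3333/9.9 = 0.84175
L = ρ/(1-ρ) = 0.84175/(1-0.84175) = 5.3191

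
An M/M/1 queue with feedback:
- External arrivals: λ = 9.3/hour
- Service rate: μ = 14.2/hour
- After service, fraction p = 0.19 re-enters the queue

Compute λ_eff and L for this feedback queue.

Effective arrival rate: λ_eff = λ/(1-p) = 9.3/(1-0.19) = 9.3/0.81 = 11.48148
ρ = λ_eff/μ = 11.48148/14.2 = 0.808555
L = ρ/(1-ρ) = 0.808555/(1-0.808555) = 4.2234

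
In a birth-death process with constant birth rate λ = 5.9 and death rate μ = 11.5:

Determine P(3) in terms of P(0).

For constant rates: P(n)/P(0) = (λ/μ)^n
P(3)/P(0) = (5.9/11.5)^3 = 0.5130^3 = 0.1350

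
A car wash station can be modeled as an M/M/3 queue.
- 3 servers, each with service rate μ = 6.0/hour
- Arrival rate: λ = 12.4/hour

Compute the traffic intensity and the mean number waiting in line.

Traffic intensity: ρ = λ/(cμ) = 12.4/(3×6.0) = 0.6889
Since ρ = 0.6889 < 1, system is stable.
Offered load a = λ/μ = cρ = 12.4/6.0 = 2.0667
P₀ = [ Σₙ₌₀^2 aⁿ/n! + a^3/(3!(1-ρ)) ]⁻¹
Σ = a^0/0! + a^1/1! + a^2/2! = 1.00000 + 2.06667 + 2.13556 = 5.2022
a^3/(3!(1-ρ)) = 8.82696/(6 × 0.311111) = 4.7287
P₀ = 1/(5.2022 + 4.7287) = 0.1007
Lq = P₀·a^3·ρ / (3!(1-ρ)²) = 0.1007 × 8.8270 × 0.6889 / (6 × 0.09679) = 1.0544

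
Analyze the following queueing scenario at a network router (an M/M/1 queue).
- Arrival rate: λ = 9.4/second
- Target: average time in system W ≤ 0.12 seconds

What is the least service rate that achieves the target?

For M/M/1: W = 1/(μ-λ)
Need W ≤ 0.12, so 1/(μ-λ) ≤ 0.12
μ - λ ≥ 1/0.12 = 8.3333
μ ≥ 9.4 + 8.3333 = 17.7333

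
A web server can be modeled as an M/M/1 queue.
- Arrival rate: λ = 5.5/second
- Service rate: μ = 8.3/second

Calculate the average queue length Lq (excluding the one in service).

ρ = λ/μ = 5.5/8.3 = 0.6627
For M/M/1: Lq = λ²/(μ(μ-λ))
Lq = 30.25/(8.3 × 2.80)
Lq = 1.3016 requests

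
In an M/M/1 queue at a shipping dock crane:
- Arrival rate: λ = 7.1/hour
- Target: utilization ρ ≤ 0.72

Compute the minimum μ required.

ρ = λ/μ, so μ = λ/ρ
μ ≥ 7.1/0.72 = 9.8611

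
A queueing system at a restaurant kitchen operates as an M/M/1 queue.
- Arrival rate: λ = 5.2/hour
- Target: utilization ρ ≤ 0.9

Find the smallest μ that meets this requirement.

ρ = λ/μ, so μ = λ/ρ
μ ≥ 5.2/0.9 = 5.7778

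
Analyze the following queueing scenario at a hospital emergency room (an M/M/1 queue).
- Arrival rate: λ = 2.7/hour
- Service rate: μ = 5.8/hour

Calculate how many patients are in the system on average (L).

ρ = λ/μ = 2.7/5.8 = 0.4655
For M/M/1: L = λ/(μ-λ)
L = 2.7/(5.8-2.7) = 2.7/3.10
L = 0.8710 patients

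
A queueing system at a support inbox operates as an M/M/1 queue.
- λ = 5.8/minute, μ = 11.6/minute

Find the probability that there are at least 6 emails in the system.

ρ = λ/μ = 5.8/11.6 = 0.5000
P(N ≥ n) = ρⁿ
P(N ≥ 6) = 0.5000^6
P(N ≥ 6) = 0.01562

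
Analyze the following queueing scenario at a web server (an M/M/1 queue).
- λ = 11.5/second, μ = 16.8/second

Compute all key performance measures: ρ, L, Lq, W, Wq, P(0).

Step 1: ρ = λ/μ = 11.5/16.8 = 0.6845
Step 2: L = λ/(μ-λ) = 11.5/5.30 = 2.1698
Step 3: Lq = λ²/(μ(μ-λ)) = 132.25/(16.8×5.30) = 1.4853
Step 4: W = 1/(μ-λ) = 1/5.30 = 0.18868
Step 5: Wq = λ/(μ(μ-λ)) = 11.5/(16.8×5.30) = 0.1292
Step 6: P(0) = 1-ρ = 0.3155
Verify: L = λW = 11.5×0.18868 = 2.1698 ✔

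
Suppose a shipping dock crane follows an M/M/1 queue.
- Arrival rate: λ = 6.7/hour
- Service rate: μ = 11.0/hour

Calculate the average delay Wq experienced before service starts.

First, compute utilization: ρ = λ/μ = 6.7/11.0 = 0.6091
For M/M/1: Wq = λ/(μ(μ-λ))
Wq = 6.7/(11.0 × (11.0-6.7))
Wq = 6.7/(11.0 × 4.30)
Wq = 0.1416 hours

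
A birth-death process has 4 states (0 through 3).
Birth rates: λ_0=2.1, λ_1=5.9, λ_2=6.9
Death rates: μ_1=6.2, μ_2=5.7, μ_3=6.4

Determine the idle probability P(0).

Ratios P(n)/P(0) = (λ₀···λₙ₋₁)/(μ₁···μₙ):
P(1)/P(0) = (2.1)/(6.2) = 0.3387
P(2)/P(0) = (2.1×5.9)/(6.2×5.7) = 0.3506
P(3)/P(0) = (2.1×5.9×6.9)/(6.2×5.7×6.4) = 0.3780

Normalization: ∑ P(n) = 1
P(0) × (1.0000 + 0.3387 + 0.3506 + 0.3780) = 1
P(0) × 2.0673 = 1
P(0) = 1/2.0673 = 0.4837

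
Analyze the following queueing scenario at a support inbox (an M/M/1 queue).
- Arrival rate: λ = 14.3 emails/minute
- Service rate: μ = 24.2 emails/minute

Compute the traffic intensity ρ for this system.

Server utilization: ρ = λ/μ
ρ = 14.3/24.2 = 0.5909
The server is busy 59.09% of the time.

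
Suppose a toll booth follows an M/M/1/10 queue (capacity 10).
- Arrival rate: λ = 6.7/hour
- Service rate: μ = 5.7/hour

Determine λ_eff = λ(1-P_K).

ρ = λ/μ = 6.7/5.7 = 1.17544
P₀ = (1-ρ)/(1-ρ^(K+1)) = (1-1.17544)/(1-1.17544^11) = -0.17544/-4.9184 = 0.03567
P_K = P₀×ρ^K = 0.03567 × 1.17544^10 = 0.03567 × 5.0351 = 0.1796
λ_eff = λ(1-P_K) = 6.7 × (1 - 0.1796) = 6.7 × 0.8204 = 5.4967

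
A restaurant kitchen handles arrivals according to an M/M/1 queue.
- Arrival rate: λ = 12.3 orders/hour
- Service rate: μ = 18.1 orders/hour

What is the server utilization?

Server utilization: ρ = λ/μ
ρ = 12.3/18.1 = 0.6796
The server is busy 67.96% of the time.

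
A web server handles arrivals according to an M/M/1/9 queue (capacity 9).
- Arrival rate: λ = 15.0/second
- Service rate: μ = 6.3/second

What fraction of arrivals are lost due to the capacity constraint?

ρ = λ/μ = 15.0/6.3 = 2.3810
P₀ = (1-ρ)/(1-ρ^(K+1)) = (1-2.3810)/(1-2.3810^10) = -1.3810/-5854.9041 = 0.0002359
P_K = P₀×ρ^K = 0.00023587 × 2.3810^9 = 0.00023587 × 2459.4305 = 0.5801
Blocking probability = 58.01%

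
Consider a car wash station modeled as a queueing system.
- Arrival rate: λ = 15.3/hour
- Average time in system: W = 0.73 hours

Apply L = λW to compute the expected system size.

Little's Law: L = λW
L = 15.3 × 0.73 = 11.1690 cars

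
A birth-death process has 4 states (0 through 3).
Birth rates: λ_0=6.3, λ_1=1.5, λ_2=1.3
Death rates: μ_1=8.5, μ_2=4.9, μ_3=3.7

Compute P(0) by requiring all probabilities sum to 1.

Ratios P(n)/P(0) = (λ₀···λₙ₋₁)/(μ₁···μₙ):
P(1)/P(0) = (6.3)/(8.5) = 0.7412
P(2)/P(0) = (6.3×1.5)/(8.5×4.9) = 0.2269
P(3)/P(0) = (6.3×1.5×1.3)/(8.5×4.9×3.7) = 0.07972

Normalization: ∑ P(n) = 1
P(0) × (1.0000 + 0.7412 + 0.2269 + 0.07972) = 1
P(0) × 2.0478 = 1
P(0) = 1/2.0478 = 0.4883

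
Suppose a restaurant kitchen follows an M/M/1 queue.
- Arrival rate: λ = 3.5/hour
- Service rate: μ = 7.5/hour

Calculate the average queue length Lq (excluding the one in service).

ρ = λ/μ = 3.5/7.5 = 0.4667
For M/M/1: Lq = λ²/(μ(μ-λ))
Lq = 12.25/(7.5 × 4.00)
Lq = 0.4083 orders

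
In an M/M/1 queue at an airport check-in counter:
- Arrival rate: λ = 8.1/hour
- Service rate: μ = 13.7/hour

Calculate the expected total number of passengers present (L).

ρ = λ/μ = 8.1/13.7 = 0.5912
For M/M/1: L = λ/(μ-λ)
L = 8.1/(13.7-8.1) = 8.1/5.60
L = 1.4464 passengers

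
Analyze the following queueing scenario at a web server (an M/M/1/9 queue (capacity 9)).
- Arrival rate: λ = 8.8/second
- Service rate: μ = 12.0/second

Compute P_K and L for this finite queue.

ρ = λ/μ = 8.8/12.0 = 0.73333
P₀ = (1-ρ)/(1-ρ^(K+1)) = (1-0.73333)/(1-0.73333^10) = 0.26667/0.95502 = 0.2792
P_K = P₀×ρ^K = 0.27923 × 0.73333^9 = 0.27923 × 0.061333 = 0.01713
Blocking probability P_9 = 0.01713 (1.71%)
L = ρ[1 - (K+1)ρ^K + Kρ^(K+1)] / [(1-ρ)(1-ρ^(K+1))]
L = 0.73333 × (1 - 10×0.061333 + 9×0.044977) / ((1 - 0.73333) × (1 - 0.044977)) = 2.2790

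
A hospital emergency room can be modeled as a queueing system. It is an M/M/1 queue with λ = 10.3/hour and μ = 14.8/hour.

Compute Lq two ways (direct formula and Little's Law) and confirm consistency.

Method 1 (direct): Lq = λ²/(μ(μ-λ)) = 106.09/(14.8 × 4.50) = 1.5929

Method 2 (Little's Law):
W = 1/(μ-λ) = 1/4.50 = 0.22222
Wq = W - 1/μ = 0.22222 - 0.067568 = 0.15465
Lq = λWq = 10.3 × 0.15465 = 1.5929 ✔ (matches Method 1)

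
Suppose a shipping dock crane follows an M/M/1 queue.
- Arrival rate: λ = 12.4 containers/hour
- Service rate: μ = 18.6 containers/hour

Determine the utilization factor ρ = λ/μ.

Server utilization: ρ = λ/μ
ρ = 12.4/18.6 = 0.6667
The server is busy 66.67% of the time.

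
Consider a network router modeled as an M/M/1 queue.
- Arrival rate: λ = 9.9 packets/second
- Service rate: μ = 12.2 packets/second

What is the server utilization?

Server utilization: ρ = λ/μ
ρ = 9.9/12.2 = 0.8115
The server is busy 81.15% of the time.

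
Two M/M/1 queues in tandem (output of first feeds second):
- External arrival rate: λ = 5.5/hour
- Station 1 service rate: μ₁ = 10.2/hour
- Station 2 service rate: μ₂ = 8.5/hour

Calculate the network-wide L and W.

By Jackson's theorem, each station behaves as independent M/M/1.
Station 1: ρ₁ = 5.5/10.2 = 0.5392, L₁ = ρ₁/(1-ρ₁) = λ/(μ₁-λ) = 5.5/4.70 = 1.1702
Station 2: ρ₂ = 5.5/8.5 = 0.6471, L₂ = ρ₂/(1-ρ₂) = λ/(μ₂-λ) = 5.5/3.00 = 1.8333
Total: L = L₁ + L₂ = 1.1702 + 1.8333 = 3.0035
W = L/λ = 3.0035/5.5 = 0.5461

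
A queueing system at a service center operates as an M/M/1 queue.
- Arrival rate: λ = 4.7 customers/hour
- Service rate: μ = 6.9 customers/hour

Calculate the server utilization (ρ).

Server utilization: ρ = λ/μ
ρ = 4.7/6.9 = 0.6812
The server is busy 68.12% of the time.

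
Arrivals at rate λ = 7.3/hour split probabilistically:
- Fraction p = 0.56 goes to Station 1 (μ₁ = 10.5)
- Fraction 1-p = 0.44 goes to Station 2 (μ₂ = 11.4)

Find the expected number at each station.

Effective rates: λ₁ = 7.3×0.56 = 4.088, λ₂ = 7.3×0.44 = 3.212
Station 1: ρ₁ = 4.088/10.5 = 0.389333, L₁ = ρ₁/(1-ρ₁) = 0.389333/(1-0.389333) = 0.6376
Station 2: ρ₂ = 3.212/11.4 = 0.28175, L₂ = ρ₂/(1-ρ₂) = 0.28175/(1-0.28175) = 0.3923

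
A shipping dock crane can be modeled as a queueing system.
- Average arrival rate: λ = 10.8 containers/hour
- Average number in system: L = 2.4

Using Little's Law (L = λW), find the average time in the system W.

Little's Law: L = λW, so W = L/λ
W = 2.4/10.8 = 0.2222 hours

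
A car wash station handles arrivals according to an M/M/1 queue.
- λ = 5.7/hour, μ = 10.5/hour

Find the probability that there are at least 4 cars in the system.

ρ = λ/μ = 5.7/10.5 = 0.542857
P(N ≥ n) = ρⁿ
P(N ≥ 4) = 0.542857^4
P(N ≥ 4) = 0.08684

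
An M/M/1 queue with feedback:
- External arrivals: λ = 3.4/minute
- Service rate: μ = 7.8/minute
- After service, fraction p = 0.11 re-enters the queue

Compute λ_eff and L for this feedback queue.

Effective arrival rate: λ_eff = λ/(1-p) = 3.4/(1-0.11) = 3.4/0.89 = 3.8202
ρ = λ_eff/μ = 3.8202/7.8 = 0.48977
L = ρ/(1-ρ) = 0.48977/(1-0.48977) = 0.9599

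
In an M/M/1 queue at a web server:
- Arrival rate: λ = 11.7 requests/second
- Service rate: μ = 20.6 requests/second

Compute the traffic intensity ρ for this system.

Server utilization: ρ = λ/μ
ρ = 11.7/20.6 = 0.5680
The server is busy 56.80% of the time.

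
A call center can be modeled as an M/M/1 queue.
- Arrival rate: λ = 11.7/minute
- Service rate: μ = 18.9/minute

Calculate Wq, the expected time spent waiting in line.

First, compute utilization: ρ = λ/μ = 11.7/18.9 = 0.6190
For M/M/1: Wq = λ/(μ(μ-λ))
Wq = 11.7/(18.9 × (18.9-11.7))
Wq = 11.7/(18.9 × 7.20)
Wq = 0.08598 minutes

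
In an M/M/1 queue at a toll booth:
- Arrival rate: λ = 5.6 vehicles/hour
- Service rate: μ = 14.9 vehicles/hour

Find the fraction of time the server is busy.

Server utilization: ρ = λ/μ
ρ = 5.6/14.9 = 0.3758
The server is busy 37.58% of the time.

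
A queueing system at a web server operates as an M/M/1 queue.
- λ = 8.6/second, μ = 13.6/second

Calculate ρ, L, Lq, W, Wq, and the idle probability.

Step 1: ρ = λ/μ = 8.6/13.6 = 0.6324
Step 2: L = λ/(μ-λ) = 8.6/5.00 = 1.7200
Step 3: Lq = λ²/(μ(μ-λ)) = 73.96/(13.6×5.00) = 1.0876
Step 4: W = 1/(μ-λ) = 1/5.00 = 0.2000
Step 5: Wq = λ/(μ(μ-λ)) = 8.6/(13.6×5.00) = 0.1265
Step 6: P(0) = 1-ρ = 0.3676
Verify: L = λW = 8.6×0.2000 = 1.7200 ✔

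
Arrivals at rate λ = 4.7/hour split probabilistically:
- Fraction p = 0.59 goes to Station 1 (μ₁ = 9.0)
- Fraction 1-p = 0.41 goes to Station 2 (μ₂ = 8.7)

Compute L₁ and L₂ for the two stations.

Effective rates: λ₁ = 4.7×0.59 = 2.773, λ₂ = 4.7×0.41 = 1.927
Station 1: ρ₁ = 2.773/9.0 = 0.3081, L₁ = ρ₁/(1-ρ₁) = 0.3081/(1-0.3081) = 0.4453
Station 2: ρ₂ = 1.927/8.7 = 0.2215, L₂ = ρ₂/(1-ρ₂) = 0.2215/(1-0.2215) = 0.2845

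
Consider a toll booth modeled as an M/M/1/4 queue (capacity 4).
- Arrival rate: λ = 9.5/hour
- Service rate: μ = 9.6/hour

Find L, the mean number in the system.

ρ = λ/μ = 9.5/9.6 = 0.9896
P₀ = (1-ρ)/(1-ρ^(K+1)) = (1-0.9896)/(1-0.9896^5) = 0.01040/0.05093 = 0.2042
P_K = P₀×ρ^K = 0.2042 × 0.9896^4 = 0.2042 × 0.9590 = 0.1958
L = ρ[1 - (K+1)ρ^K + Kρ^(K+1)] / [(1-ρ)(1-ρ^(K+1))]
L = 0.9896 × (1 - 5×0.95904447 + 4×0.94907041) / ((1 - 0.9896) × (1 - 0.94907041)) = 1.9791 vehicles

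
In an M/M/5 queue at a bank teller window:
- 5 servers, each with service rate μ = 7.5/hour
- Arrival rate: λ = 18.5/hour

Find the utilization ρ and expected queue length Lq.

Traffic intensity: ρ = λ/(cμ) = 18.5/(5×7.5) = 0.4933
Since ρ = 0.4933 < 1, system is stable.
Offered load a = λ/μ = cρ = 18.5/7.5 = 2.4667
P₀ = [ Σₙ₌₀^4 aⁿ/n! + a^5/(5!(1-ρ)) ]⁻¹
Σ = a^0/0! + a^1/1! + a^2/2! + a^3/3! + a^4/4! = 1.0000 + 2.4667 + 3.0422 + 2.5014 + 1.5425 = 10.5528
a^5/(5!(1-ρ)) = 91.3171/(120 × 0.50667) = 1.5019
P₀ = 1/(10.5528 + 1.5019) = 0.08296
Lq = P₀·a^5·ρ / (5!(1-ρ)²) = 0.08296 × 91.3171 × 0.4933 / (120 × 0.2567) = 0.1213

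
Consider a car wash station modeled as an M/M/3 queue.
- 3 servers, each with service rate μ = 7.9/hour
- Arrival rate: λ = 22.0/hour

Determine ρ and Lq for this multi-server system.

Traffic intensity: ρ = λ/(cμ) = 22.0/(3×7.9) = 0.9283
Since ρ = 0.9283 < 1, system is stable.
Offered load a = λ/μ = cρ = 22.0/7.9 = 2.7848
P₀ = [ Σₙ₌₀^2 aⁿ/n! + a^3/(3!(1-ρ)) ]⁻¹
Σ = a^0/0! + a^1/1! + a^2/2! = 1.0000 + 2.7848 + 3.8776 = 7.6624
a^3/(3!(1-ρ)) = 21.5967/(6 × 0.07173) = 50.1805
P₀ = 1/(7.6624 + 50.1805) = 0.01729
Lq = P₀·a^3·ρ / (3!(1-ρ)²) = 0.0172882 × 21.5967 × 0.928270 / (6 × 0.00514519) = 11.2269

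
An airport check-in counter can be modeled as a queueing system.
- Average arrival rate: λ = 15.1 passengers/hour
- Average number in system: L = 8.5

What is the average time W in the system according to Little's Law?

Little's Law: L = λW, so W = L/λ
W = 8.5/15.1 = 0.5629 hours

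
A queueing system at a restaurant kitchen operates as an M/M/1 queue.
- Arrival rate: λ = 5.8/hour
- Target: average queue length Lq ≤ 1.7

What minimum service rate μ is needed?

For M/M/1: Lq = λ²/(μ(μ-λ))
Need Lq ≤ 1.7, i.e. μ(μ-λ) ≥ λ²/1.7
μ² - 5.8μ - 33.64/1.7 ≥ 0  →  μ² - 5.8μ - 19.788235 ≥ 0
Quadratic formula (positive root): μ = [λ + √(λ² + 4×19.788235)]/2
Discriminant: 33.64 + 4×19.788235 = 112.7929, √112.7929 = 10.6204
μ ≥ (5.8 + 10.6204)/2 = 8.2102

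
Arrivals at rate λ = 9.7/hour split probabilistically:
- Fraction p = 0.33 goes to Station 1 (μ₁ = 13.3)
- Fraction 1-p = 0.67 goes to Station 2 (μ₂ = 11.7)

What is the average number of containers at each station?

Effective rates: λ₁ = 9.7×0.33 = 3.201, λ₂ = 9.7×0.67 = 6.499
Station 1: ρ₁ = 3.201/13.3 = 0.2407, L₁ = ρ₁/(1-ρ₁) = 0.2407/(1-0.2407) = 0.3170
Station 2: ρ₂ = 6.499/11.7 = 0.55547, L₂ = ρ₂/(1-ρ₂) = 0.55547/(1-0.55547) = 1.2496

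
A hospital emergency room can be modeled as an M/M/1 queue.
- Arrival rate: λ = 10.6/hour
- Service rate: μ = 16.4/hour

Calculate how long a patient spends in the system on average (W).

First, compute utilization: ρ = λ/μ = 10.6/16.4 = 0.6463
For M/M/1: W = 1/(μ-λ)
W = 1/(16.4-10.6) = 1/5.80
W = 0.1724 hours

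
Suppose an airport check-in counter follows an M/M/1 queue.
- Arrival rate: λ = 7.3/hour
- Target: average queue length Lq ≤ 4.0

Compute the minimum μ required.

For M/M/1: Lq = λ²/(μ(μ-λ))
Need Lq ≤ 4.0, i.e. μ(μ-λ) ≥ λ²/4.0
μ² - 7.3μ - 53.29/4.0 ≥ 0  →  μ² - 7.3μ - 13.3225 ≥ 0
Quadratic formula (positive root): μ = [λ + √(λ² + 4×13.3225)]/2
Discriminant: 53.29 + 4×13.3225 = 106.5800, √106.5800 = 10.3238
μ ≥ (7.3 + 10.3238)/2 = 8.8119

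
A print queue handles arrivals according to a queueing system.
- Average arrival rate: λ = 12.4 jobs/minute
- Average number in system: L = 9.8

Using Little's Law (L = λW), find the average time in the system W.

Little's Law: L = λW, so W = L/λ
W = 9.8/12.4 = 0.7903 minutes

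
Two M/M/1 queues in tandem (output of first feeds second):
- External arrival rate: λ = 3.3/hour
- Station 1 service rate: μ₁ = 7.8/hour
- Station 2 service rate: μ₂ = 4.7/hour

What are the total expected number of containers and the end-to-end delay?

By Jackson's theorem, each station behaves as independent M/M/1.
Station 1: ρ₁ = 3.3/7.8 = 0.4231, L₁ = ρ₁/(1-ρ₁) = λ/(μ₁-λ) = 3.3/4.50 = 0.733333
Station 2: ρ₂ = 3.3/4.7 = 0.7021, L₂ = ρ₂/(1-ρ₂) = λ/(μ₂-λ) = 3.3/1.40 = 2.35714
Total: L = L₁ + L₂ = 0.733333 + 2.35714 = 3.0905
W = L/λ = 3.0905/3.3 = 0.9365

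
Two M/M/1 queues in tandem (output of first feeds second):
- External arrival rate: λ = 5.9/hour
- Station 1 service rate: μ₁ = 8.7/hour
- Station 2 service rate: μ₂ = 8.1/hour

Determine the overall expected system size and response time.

By Jackson's theorem, each station behaves as independent M/M/1.
Station 1: ρ₁ = 5.9/8.7 = 0.6782, L₁ = ρ₁/(1-ρ₁) = λ/(μ₁-λ) = 5.9/2.80 = 2.10714
Station 2: ρ₂ = 5.9/8.1 = 0.7284, L₂ = ρ₂/(1-ρ₂) = λ/(μ₂-λ) = 5.9/2.20 = 2.68182
Total: L = L₁ + L₂ = 2.10714 + 2.68182 = 4.7890
W = L/λ = 4.7890/5.9 = 0.8117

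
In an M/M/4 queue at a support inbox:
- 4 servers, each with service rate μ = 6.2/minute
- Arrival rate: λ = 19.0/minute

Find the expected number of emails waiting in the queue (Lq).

Traffic intensity: ρ = λ/(cμ) = 19.0/(4×6.2) = 0.7661
Since ρ = 0.7661 < 1, system is stable.
Offered load a = λ/μ = cρ = 19.0/6.2 = 3.0645
P₀ = [ Σₙ₌₀^3 aⁿ/n! + a^4/(4!(1-ρ)) ]⁻¹
Σ = a^0/0! + a^1/1! + a^2/2! + a^3/3! = 1.00000 + 3.06452 + 4.69563 + 4.79661 = 13.5568
a^4/(4!(1-ρ)) = 88.1957/(24 × 0.233871) = 15.7130
P₀ = 1/(13.5568 + 15.7130) = 0.03416
Lq = P₀·a^4·ρ / (4!(1-ρ)²) = 0.034165 × 88.1957 × 0.76613 / (24 × 0.054696) = 1.7586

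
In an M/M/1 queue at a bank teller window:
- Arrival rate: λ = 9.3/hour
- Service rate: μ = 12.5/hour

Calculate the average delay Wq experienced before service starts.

First, compute utilization: ρ = λ/μ = 9.3/12.5 = 0.7440
For M/M/1: Wq = λ/(μ(μ-λ))
Wq = 9.3/(12.5 × (12.5-9.3))
Wq = 9.3/(12.5 × 3.20)
Wq = 0.2325 hours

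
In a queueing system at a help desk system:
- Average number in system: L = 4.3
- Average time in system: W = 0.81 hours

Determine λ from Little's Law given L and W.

Little's Law: L = λW, so λ = L/W
λ = 4.3/0.81 = 5.3086 tickets/hour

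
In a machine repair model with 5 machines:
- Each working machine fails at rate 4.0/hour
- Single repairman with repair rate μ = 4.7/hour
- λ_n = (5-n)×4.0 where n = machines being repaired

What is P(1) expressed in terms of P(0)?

P(1)/P(0) = ∏_{i=0}^{1-1} λ_i/μ_{i+1}
= (5-0)×4.0/4.7
= 4.2553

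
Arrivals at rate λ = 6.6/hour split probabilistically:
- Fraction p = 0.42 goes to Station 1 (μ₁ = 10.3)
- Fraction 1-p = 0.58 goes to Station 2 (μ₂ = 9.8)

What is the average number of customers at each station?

Effective rates: λ₁ = 6.6×0.42 = 2.772, λ₂ = 6.6×0.58 = 3.828
Station 1: ρ₁ = 2.772/10.3 = 0.2691, L₁ = ρ₁/(1-ρ₁) = 0.2691/(1-0.2691) = 0.3682
Station 2: ρ₂ = 3.828/9.8 = 0.3906, L₂ = ρ₂/(1-ρ₂) = 0.3906/(1-0.3906) = 0.6410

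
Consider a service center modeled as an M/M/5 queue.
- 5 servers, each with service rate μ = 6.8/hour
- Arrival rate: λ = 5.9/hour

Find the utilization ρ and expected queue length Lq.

Traffic intensity: ρ = λ/(cμ) = 5.9/(5×6.8) = 0.1735
Since ρ = 0.1735 < 1, system is stable.
Offered load a = λ/μ = cρ = 5.9/6.8 = 0.8676
P₀ = [ Σₙ₌₀^4 aⁿ/n! + a^5/(5!(1-ρ)) ]⁻¹
Σ = a^0/0! + a^1/1! + a^2/2! + a^3/3! + a^4/4! = 1.0000 + 0.8676 + 0.3764 + 0.1089 + 0.02361 = 2.3765
a^5/(5!(1-ρ)) = 0.4917/(120 × 0.8265) = 0.004958
P₀ = 1/(2.3765 + 0.004958) = 0.4199
Lq = P₀·a^5·ρ / (5!(1-ρ)²) = 0.41991 × 0.49172 × 0.17353 / (120 × 0.68305) = 0.0004371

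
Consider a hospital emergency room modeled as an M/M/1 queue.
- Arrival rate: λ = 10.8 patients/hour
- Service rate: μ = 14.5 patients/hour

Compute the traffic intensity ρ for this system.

Server utilization: ρ = λ/μ
ρ = 10.8/14.5 = 0.7448
The server is busy 74.48% of the time.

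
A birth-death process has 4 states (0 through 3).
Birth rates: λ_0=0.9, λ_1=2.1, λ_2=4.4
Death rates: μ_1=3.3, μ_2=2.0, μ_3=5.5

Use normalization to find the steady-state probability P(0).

Ratios P(n)/P(0) = (λ₀···λₙ₋₁)/(μ₁···μₙ):
P(1)/P(0) = (0.9)/(3.3) = 0.2727
P(2)/P(0) = (0.9×2.1)/(3.3×2.0) = 0.2864
P(3)/P(0) = (0.9×2.1×4.4)/(3.3×2.0×5.5) = 0.2291

Normalization: ∑ P(n) = 1
P(0) × (1.0000 + 0.2727 + 0.2864 + 0.2291) = 1
P(0) × 1.7882 = 1
P(0) = 1/1.7882 = 0.5592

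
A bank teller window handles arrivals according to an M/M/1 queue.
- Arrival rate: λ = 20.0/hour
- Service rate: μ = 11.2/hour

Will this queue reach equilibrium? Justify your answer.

Stability requires ρ = λ/(cμ) < 1
ρ = 20.0/(1 × 11.2) = 20.0/11.20 = 1.7857
Since 1.7857 ≥ 1, the system is UNSTABLE.
Queue grows without bound. Need μ > λ = 20.0.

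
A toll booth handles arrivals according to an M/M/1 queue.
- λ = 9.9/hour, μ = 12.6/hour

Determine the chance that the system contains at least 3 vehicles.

ρ = λ/μ = 9.9/12.6 = 0.78571
P(N ≥ n) = ρⁿ
P(N ≥ 3) = 0.78571^3
P(N ≥ 3) = 0.4851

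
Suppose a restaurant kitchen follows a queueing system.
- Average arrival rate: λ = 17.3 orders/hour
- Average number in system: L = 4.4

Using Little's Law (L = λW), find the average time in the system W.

Little's Law: L = λW, so W = L/λ
W = 4.4/17.3 = 0.2543 hours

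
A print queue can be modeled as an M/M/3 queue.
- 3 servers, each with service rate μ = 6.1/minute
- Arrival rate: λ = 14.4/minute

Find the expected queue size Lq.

Traffic intensity: ρ = λ/(cμ) = 14.4/(3×6.1) = 0.7869
Since ρ = 0.7869 < 1, system is stable.
Offered load a = λ/μ = cρ = 14.4/6.1 = 2.3607
P₀ = [ Σₙ₌₀^2 aⁿ/n! + a^3/(3!(1-ρ)) ]⁻¹
Σ = a^0/0! + a^1/1! + a^2/2! = 1.0000 + 2.3607 + 2.7863 = 6.1470
a^3/(3!(1-ρ)) = 13.15522/(6 × 0.2131148) = 10.2881
P₀ = 1/(6.1470 + 10.2881) = 0.06085
Lq = P₀·a^3·ρ / (3!(1-ρ)²) = 0.060846 × 13.1552 × 0.78689 / (6 × 0.045418) = 2.3113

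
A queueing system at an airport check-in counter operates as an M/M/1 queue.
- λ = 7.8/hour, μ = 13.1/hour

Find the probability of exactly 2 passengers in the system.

ρ = λ/μ = 7.8/13.1 = 0.5954
P(n) = (1-ρ)ρⁿ
P(2) = (1-0.5954) × 0.5954^2
P(2) = 0.4046 × 0.3545
P(2) = 0.1434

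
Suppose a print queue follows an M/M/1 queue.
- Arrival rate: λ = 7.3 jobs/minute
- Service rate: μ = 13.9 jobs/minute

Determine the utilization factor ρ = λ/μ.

Server utilization: ρ = λ/μ
ρ = 7.3/13.9 = 0.5252
The server is busy 52.52% of the time.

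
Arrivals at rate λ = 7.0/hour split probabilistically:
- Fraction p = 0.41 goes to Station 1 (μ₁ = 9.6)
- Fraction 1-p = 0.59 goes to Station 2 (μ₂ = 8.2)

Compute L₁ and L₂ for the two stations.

Effective rates: λ₁ = 7.0×0.41 = 2.87, λ₂ = 7.0×0.59 = 4.13
Station 1: ρ₁ = 2.87/9.6 = 0.298958, L₁ = ρ₁/(1-ρ₁) = 0.298958/(1-0.298958) = 0.4264
Station 2: ρ₂ = 4.13/8.2 = 0.50366, L₂ = ρ₂/(1-ρ₂) = 0.50366/(1-0.50366) = 1.0147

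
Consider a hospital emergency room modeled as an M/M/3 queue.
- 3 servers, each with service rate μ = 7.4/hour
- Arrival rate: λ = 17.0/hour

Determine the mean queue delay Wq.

Traffic intensity: ρ = λ/(cμ) = 17.0/(3×7.4) = 0.7658
Since ρ = 0.7658 < 1, system is stable.
Offered load a = λ/μ = cρ = 17.0/7.4 = 2.2973
P₀ = [ Σₙ₌₀^2 aⁿ/n! + a^3/(3!(1-ρ)) ]⁻¹
Σ = a^0/0! + a^1/1! + a^2/2! = 1.0000 + 2.2973 + 2.6388 = 5.9361
a^3/(3!(1-ρ)) = 12.1242/(6 × 0.234234) = 8.6268
P₀ = 1/(5.9361 + 8.6268) = 0.06867
Lq = P₀·a^3·ρ / (3!(1-ρ)²) = 0.06867 × 12.1242 × 0.7658 / (6 × 0.05487) = 1.9366
Wq = Lq/λ = 1.9366/17.0 = 0.1139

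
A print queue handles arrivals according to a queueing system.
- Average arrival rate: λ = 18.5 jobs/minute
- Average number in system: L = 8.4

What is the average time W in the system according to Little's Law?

Little's Law: L = λW, so W = L/λ
W = 8.4/18.5 = 0.4541 minutes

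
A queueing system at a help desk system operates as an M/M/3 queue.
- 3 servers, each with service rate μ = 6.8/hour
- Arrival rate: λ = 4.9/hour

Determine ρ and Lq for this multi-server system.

Traffic intensity: ρ = λ/(cμ) = 4.9/(3×6.8) = 0.2402
Since ρ = 0.2402 < 1, system is stable.
Offered load a = λ/μ = cρ = 4.9/6.8 = 0.7206
P₀ = [ Σₙ₌₀^2 aⁿ/n! + a^3/(3!(1-ρ)) ]⁻¹
Σ = a^0/0! + a^1/1! + a^2/2! = 1.0000 + 0.7206 + 0.2596 = 1.9802
a^3/(3!(1-ρ)) = 0.37416/(6 × 0.75980) = 0.08207
P₀ = 1/(1.9802 + 0.08207) = 0.4849
Lq = P₀·a^3·ρ / (3!(1-ρ)²) = 0.4849 × 0.3742 × 0.2402 / (6 × 0.5773) = 0.01258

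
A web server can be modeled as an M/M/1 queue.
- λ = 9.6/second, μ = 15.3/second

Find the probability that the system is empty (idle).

ρ = λ/μ = 9.6/15.3 = 0.6275
P(0) = 1 - ρ = 1 - 0.6275 = 0.3725
The server is idle 37.25% of the time.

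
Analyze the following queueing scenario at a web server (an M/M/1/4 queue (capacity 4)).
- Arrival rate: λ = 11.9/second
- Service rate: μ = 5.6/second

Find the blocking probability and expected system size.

ρ = λ/μ = 11.9/5.6 = 2.1250
P₀ = (1-ρ)/(1-ρ^(K+1)) = (1-2.1250)/(1-2.1250^5) = -1.1250/-42.3306 = 0.02658
P_K = P₀×ρ^K = 0.026577 × 2.1250^4 = 0.026577 × 20.3909 = 0.5419
Blocking probability P_4 = 0.5419 (54.19%)
L = ρ[1 - (K+1)ρ^K + Kρ^(K+1)] / [(1-ρ)(1-ρ^(K+1))]
L = 2.1250 × (1 - 5×20.3909 + 4×43.3306) / ((1 - 2.1250) × (1 - 43.3306)) = 3.2292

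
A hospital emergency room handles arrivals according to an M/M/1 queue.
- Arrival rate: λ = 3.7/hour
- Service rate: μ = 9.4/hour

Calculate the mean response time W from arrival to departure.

First, compute utilization: ρ = λ/μ = 3.7/9.4 = 0.3936
For M/M/1: W = 1/(μ-λ)
W = 1/(9.4-3.7) = 1/5.70
W = 0.1754 hours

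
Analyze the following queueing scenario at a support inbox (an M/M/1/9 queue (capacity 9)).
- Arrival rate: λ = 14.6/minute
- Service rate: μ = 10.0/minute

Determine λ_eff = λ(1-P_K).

ρ = λ/μ = 14.6/10.0 = 1.4600
P₀ = (1-ρ)/(1-ρ^(K+1)) = (1-1.4600)/(1-1.4600^10) = -0.4600/-43.0077 = 0.01070
P_K = P₀×ρ^K = 0.010696 × 1.4600^9 = 0.010696 × 30.1423 = 0.3224
λ_eff = λ(1-P_K) = 14.6 × (1 - 0.3224) = 14.6 × 0.6776 = 9.8930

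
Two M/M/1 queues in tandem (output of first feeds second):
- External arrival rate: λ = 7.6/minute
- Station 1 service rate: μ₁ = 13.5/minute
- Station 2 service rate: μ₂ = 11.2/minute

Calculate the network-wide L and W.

By Jackson's theorem, each station behaves as independent M/M/1.
Station 1: ρ₁ = 7.6/13.5 = 0.5630, L₁ = ρ₁/(1-ρ₁) = λ/(μ₁-λ) = 7.6/5.90 = 1.2881
Station 2: ρ₂ = 7.6/11.2 = 0.6786, L₂ = ρ₂/(1-ρ₂) = λ/(μ₂-λ) = 7.6/3.60 = 2.1111
Total: L = L₁ + L₂ = 1.2881 + 2.1111 = 3.3992
W = L/λ = 3.3992/7.6 = 0.4473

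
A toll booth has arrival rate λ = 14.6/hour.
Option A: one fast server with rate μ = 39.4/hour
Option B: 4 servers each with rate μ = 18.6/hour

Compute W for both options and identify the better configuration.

Option A: single server μ = 39.4 (M/M/1)
  ρ_A = 14.6/39.4 = 0.3706
  W_A = 1/(μ-λ) = 1/(39.4-14.6) = 1/24.80 = 0.04032

Option B: 4 servers μ = 18.6 (M/M/4)
  ρ_B = λ/(cμ) = 14.6/(4×18.6) = 0.1962
  Offered load a = λ/μ = cρ = 14.6/18.6 = 0.7849
  P₀ = [ Σₙ₌₀^3 aⁿ/n! + a^4/(4!(1-ρ)) ]⁻¹
  Σ = a^0/0! + a^1/1! + a^2/2! + a^3/3! = 1.0000 + 0.7849 + 0.3081 + 0.08061 = 2.1736
  a^4/(4!(1-ρ)) = 0.3796/(24 × 0.8038) = 0.01968
  P₀ = 1/(2.1736 + 0.01968) = 0.4559
  Lq = P₀·a^4·ρ / (4!(1-ρ)²) = 0.45593 × 0.37963 × 0.19624 / (24 × 0.64604) = 0.002191
  Wq_B = Lq/λ = 0.0021907/14.6 = 0.0001500
  W_B = Wq_B + 1/μ = 0.0001500 + 0.05376 = 0.05391

Since W_A = 0.04032 < W_B = 0.05391, Option A (single fast server) has the shorter time in system.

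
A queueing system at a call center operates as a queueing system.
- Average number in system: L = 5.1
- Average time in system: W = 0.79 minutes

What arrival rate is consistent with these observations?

Little's Law: L = λW, so λ = L/W
λ = 5.1/0.79 = 6.4557 calls/minute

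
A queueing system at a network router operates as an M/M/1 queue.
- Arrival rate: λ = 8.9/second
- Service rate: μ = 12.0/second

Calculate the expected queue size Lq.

ρ = λ/μ = 8.9/12.0 = 0.7417
For M/M/1: Lq = λ²/(μ(μ-λ))
Lq = 79.21/(12.0 × 3.10)
Lq = 2.1293 packets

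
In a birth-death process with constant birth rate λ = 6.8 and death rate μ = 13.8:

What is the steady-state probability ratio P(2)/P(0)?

For constant rates: P(n)/P(0) = (λ/μ)^n
P(2)/P(0) = (6.8/13.8)^2 = 0.49275^2 = 0.2428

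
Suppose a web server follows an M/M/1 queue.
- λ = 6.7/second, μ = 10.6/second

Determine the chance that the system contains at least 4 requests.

ρ = λ/μ = 6.7/10.6 = 0.6321
P(N ≥ n) = ρⁿ
P(N ≥ 4) = 0.6321^4
P(N ≥ 4) = 0.1596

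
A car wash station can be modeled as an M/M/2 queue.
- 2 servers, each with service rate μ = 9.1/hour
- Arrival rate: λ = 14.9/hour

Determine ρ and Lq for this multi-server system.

Traffic intensity: ρ = λ/(cμ) = 14.9/(2×9.1) = 0.8187
Since ρ = 0.8187 < 1, system is stable.
Offered load a = λ/μ = cρ = 14.9/9.1 = 1.6374
P₀ = [ Σₙ₌₀^1 aⁿ/n! + a^2/(2!(1-ρ)) ]⁻¹
Σ = a^0/0! + a^1/1! = 1.0000 + 1.6374 = 2.6374
a^2/(2!(1-ρ)) = 2.68096/(2 × 0.181319) = 7.3929
P₀ = 1/(2.6374 + 7.3929) = 0.09970
Lq = P₀·a^2·ρ / (2!(1-ρ)²) = 0.0996979 × 2.68096 × 0.818681 / (2 × 0.0328765) = 3.3279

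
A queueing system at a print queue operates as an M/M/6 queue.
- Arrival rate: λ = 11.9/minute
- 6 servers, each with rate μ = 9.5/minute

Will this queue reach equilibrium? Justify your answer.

Stability requires ρ = λ/(cμ) < 1
ρ = 11.9/(6 × 9.5) = 11.9/57.00 = 0.2088
Since 0.2088 < 1, the system is STABLE.
The servers are busy 20.88% of the time.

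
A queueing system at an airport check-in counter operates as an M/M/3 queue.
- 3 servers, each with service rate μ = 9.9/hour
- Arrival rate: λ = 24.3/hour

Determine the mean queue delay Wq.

Traffic intensity: ρ = λ/(cμ) = 24.3/(3×9.9) = 0.8182
Since ρ = 0.8182 < 1, system is stable.
Offered load a = λ/μ = cρ = 24.3/9.9 = 2.4545
P₀ = [ Σₙ₌₀^2 aⁿ/n! + a^3/(3!(1-ρ)) ]⁻¹
Σ = a^0/0! + a^1/1! + a^2/2! = 1.0000 + 2.4545 + 3.0124 = 6.4669
a^3/(3!(1-ρ)) = 14.7881/(6 × 0.181818) = 13.5558
P₀ = 1/(6.4669 + 13.5558) = 0.04994
Lq = P₀·a^3·ρ / (3!(1-ρ)²) = 0.0499432 × 14.7881 × 0.818182 / (6 × 0.0330579) = 3.0466
Wq = Lq/λ = 3.0466/24.3 = 0.1254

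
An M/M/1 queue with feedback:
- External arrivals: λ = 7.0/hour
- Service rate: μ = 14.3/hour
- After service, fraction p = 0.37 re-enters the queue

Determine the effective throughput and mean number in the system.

Effective arrival rate: λ_eff = λ/(1-p) = 7.0/(1-0.37) = 7.0/0.63 = 11.1111
ρ = λ_eff/μ = 11.1111/14.3 = 0.7770
L = ρ/(1-ρ) = 0.7770/(1-0.7770) = 3.4843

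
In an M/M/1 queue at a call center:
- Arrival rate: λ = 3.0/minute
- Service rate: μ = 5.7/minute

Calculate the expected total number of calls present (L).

ρ = λ/μ = 3.0/5.7 = 0.5263
For M/M/1: L = λ/(μ-λ)
L = 3.0/(5.7-3.0) = 3.0/2.70
L = 1.1111 calls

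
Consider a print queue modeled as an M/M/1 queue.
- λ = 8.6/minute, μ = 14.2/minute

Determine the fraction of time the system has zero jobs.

ρ = λ/μ = 8.6/14.2 = 0.6056
P(0) = 1 - ρ = 1 - 0.6056 = 0.3944
The server is idle 39.44% of the time.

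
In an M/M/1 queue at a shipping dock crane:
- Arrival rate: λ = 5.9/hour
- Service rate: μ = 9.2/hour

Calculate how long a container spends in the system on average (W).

First, compute utilization: ρ = λ/μ = 5.9/9.2 = 0.6413
For M/M/1: W = 1/(μ-λ)
W = 1/(9.2-5.9) = 1/3.30
W = 0.3030 hours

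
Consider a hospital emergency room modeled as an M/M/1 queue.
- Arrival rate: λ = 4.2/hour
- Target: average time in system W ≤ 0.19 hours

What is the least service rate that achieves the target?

For M/M/1: W = 1/(μ-λ)
Need W ≤ 0.19, so 1/(μ-λ) ≤ 0.19
μ - λ ≥ 1/0.19 = 5.2632
μ ≥ 4.2 + 5.2632 = 9.4632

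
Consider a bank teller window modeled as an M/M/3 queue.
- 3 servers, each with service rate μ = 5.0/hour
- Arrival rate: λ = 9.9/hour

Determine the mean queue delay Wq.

Traffic intensity: ρ = λ/(cμ) = 9.9/(3×5.0) = 0.6600
Since ρ = 0.6600 < 1, system is stable.
Offered load a = λ/μ = cρ = 9.9/5.0 = 1.9800
P₀ = [ Σₙ₌₀^2 aⁿ/n! + a^3/(3!(1-ρ)) ]⁻¹
Σ = a^0/0! + a^1/1! + a^2/2! = 1.0000 + 1.9800 + 1.9602 = 4.9402
a^3/(3!(1-ρ)) = 7.7624/(6 × 0.3400) = 3.8051
P₀ = 1/(4.9402 + 3.8051) = 0.1143
Lq = P₀·a^3·ρ / (3!(1-ρ)²) = 0.11435 × 7.7624 × 0.66000 / (6 × 0.11560) = 0.8446
Wq = Lq/λ = 0.8446/9.9 = 0.08531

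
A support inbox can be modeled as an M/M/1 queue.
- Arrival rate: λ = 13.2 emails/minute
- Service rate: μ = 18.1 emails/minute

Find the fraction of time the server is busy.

Server utilization: ρ = λ/μ
ρ = 13.2/18.1 = 0.7293
The server is busy 72.93% of the time.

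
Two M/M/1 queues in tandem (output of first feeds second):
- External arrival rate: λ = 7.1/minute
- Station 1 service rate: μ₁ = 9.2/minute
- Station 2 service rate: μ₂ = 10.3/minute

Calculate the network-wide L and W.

By Jackson's theorem, each station behaves as independent M/M/1.
Station 1: ρ₁ = 7.1/9.2 = 0.7717, L₁ = ρ₁/(1-ρ₁) = λ/(μ₁-λ) = 7.1/2.10 = 3.3810
Station 2: ρ₂ = 7.1/10.3 = 0.6893, L₂ = ρ₂/(1-ρ₂) = λ/(μ₂-λ) = 7.1/3.20 = 2.2187
Total: L = L₁ + L₂ = 3.3810 + 2.2187 = 5.5997
W = L/λ = 5.5997/7.1 = 0.7887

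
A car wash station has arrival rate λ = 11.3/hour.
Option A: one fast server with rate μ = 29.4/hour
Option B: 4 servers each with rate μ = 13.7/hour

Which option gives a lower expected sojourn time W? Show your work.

Option A: single server μ = 29.4 (M/M/1)
  ρ_A = 11.3/29.4 = 0.3844
  W_A = 1/(μ-λ) = 1/(29.4-11.3) = 1/18.10 = 0.05525

Option B: 4 servers μ = 13.7 (M/M/4)
  ρ_B = λ/(cμ) = 11.3/(4×13.7) = 0.2062
  Offered load a = λ/μ = cρ = 11.3/13.7 = 0.8248
  P₀ = [ Σₙ₌₀^3 aⁿ/n! + a^4/(4!(1-ρ)) ]⁻¹
  Σ = a^0/0! + a^1/1! + a^2/2! + a^3/3! = 1.0000 + 0.8248 + 0.3402 + 0.09352 = 2.2585
  a^4/(4!(1-ρ)) = 0.4628/(24 × 0.7938) = 0.02429
  P₀ = 1/(2.2585 + 0.02429) = 0.4381
  Lq = P₀·a^4·ρ / (4!(1-ρ)²) = 0.4381 × 0.4628 × 0.2062 / (24 × 0.6301) = 0.002765
  Wq_B = Lq/λ = 0.00276461/11.3 = 0.00024466
  W_B = Wq_B + 1/μ = 0.00024466 + 0.072993 = 0.07324

Since W_A = 0.05525 < W_B = 0.07324, Option A (single fast server) has the shorter time in system.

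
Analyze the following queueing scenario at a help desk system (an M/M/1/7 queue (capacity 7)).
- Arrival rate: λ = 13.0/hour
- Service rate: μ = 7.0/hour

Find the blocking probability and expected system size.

ρ = λ/μ = 13.0/7.0 = 1.85714
P₀ = (1-ρ)/(1-ρ^(K+1)) = (1-1.85714)/(1-1.85714^8) = -0.85714/-140.5002 = 0.006101
P_K = P₀×ρ^K = 0.0061006 × 1.85714^7 = 0.0061006 × 76.1926 = 0.4648
Blocking probability P_7 = 0.4648 (46.48%)
L = ρ[1 - (K+1)ρ^K + Kρ^(K+1)] / [(1-ρ)(1-ρ^(K+1))]
L = 1.85714 × (1 - 8×76.1926 + 7×141.5002) / ((1 - 1.85714) × (1 - 141.5002)) = 5.8903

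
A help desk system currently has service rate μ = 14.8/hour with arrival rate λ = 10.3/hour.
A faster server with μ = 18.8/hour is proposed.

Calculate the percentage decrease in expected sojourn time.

System 1: ρ₁ = 10.3/14.8 = 0.6959, W₁ = 1/(14.8-10.3) = 0.22222
System 2: ρ₂ = 10.3/18.8 = 0.5479, W₂ = 1/(18.8-10.3) = 0.11765
Improvement: (W₁-W₂)/W₁ = (0.22222-0.11765)/0.22222 = 47.06%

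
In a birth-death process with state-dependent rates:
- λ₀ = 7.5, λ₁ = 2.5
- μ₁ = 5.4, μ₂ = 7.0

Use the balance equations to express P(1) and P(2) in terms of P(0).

Balance equations:
State 0: λ₀P₀ = μ₁P₁ → P₁ = (λ₀/μ₁)P₀ = (7.5/5.4)P₀ = 1.3889P₀
State 1: P₂ = (λ₀λ₁)/(μ₁μ₂)P₀ = (7.5×2.5)/(5.4×7.0)P₀ = 0.4960P₀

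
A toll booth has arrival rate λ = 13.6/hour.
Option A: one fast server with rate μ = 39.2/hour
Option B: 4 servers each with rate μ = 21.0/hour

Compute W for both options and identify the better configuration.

Option A: single server μ = 39.2 (M/M/1)
  ρ_A = 13.6/39.2 = 0.3469
  W_A = 1/(μ-λ) = 1/(39.2-13.6) = 1/25.60 = 0.03906

Option B: 4 servers μ = 21.0 (M/M/4)
  ρ_B = λ/(cμ) = 13.6/(4×21.0) = 0.1619
  Offered load a = λ/μ = cρ = 13.6/21.0 = 0.6476
  P₀ = [ Σₙ₌₀^3 aⁿ/n! + a^4/(4!(1-ρ)) ]⁻¹
  Σ = a^0/0! + a^1/1! + a^2/2! + a^3/3! = 1.0000 + 0.6476 + 0.2097 + 0.04527 = 1.9026
  a^4/(4!(1-ρ)) = 0.1759/(24 × 0.8381) = 0.008745
  P₀ = 1/(1.9026 + 0.008745) = 0.5232
  Lq = P₀·a^4·ρ / (4!(1-ρ)²) = 0.5232 × 0.1759 × 0.1619 / (24 × 0.7024) = 0.0008839
  Wq_B = Lq/λ = 0.0008839/13.6 = 0.00006499
  W_B = Wq_B + 1/μ = 0.00006499 + 0.04762 = 0.04768

Since W_A = 0.03906 < W_B = 0.04768, Option A (single fast server) has the shorter time in system.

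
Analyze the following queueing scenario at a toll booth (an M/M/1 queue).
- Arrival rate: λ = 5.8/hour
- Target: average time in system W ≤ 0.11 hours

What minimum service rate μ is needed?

For M/M/1: W = 1/(μ-λ)
Need W ≤ 0.11, so 1/(μ-λ) ≤ 0.11
μ - λ ≥ 1/0.11 = 9.0909
μ ≥ 5.8 + 9.0909 = 14.8909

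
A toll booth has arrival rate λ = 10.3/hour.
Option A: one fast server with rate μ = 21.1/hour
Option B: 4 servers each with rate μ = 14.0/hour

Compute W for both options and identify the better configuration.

Option A: single server μ = 21.1 (M/M/1)
  ρ_A = 10.3/21.1 = 0.4882
  W_A = 1/(μ-λ) = 1/(21.1-10.3) = 1/10.80 = 0.09259

Option B: 4 servers μ = 14.0 (M/M/4)
  ρ_B = λ/(cμ) = 10.3/(4×14.0) = 0.1839
  Offered load a = λ/μ = cρ = 10.3/14.0 = 0.7357
  P₀ = [ Σₙ₌₀^3 aⁿ/n! + a^4/(4!(1-ρ)) ]⁻¹
  Σ = a^0/0! + a^1/1! + a^2/2! + a^3/3! = 1.0000 + 0.7357 + 0.2706 + 0.06637 = 2.0727
  a^4/(4!(1-ρ)) = 0.2930/(24 × 0.8161) = 0.01496
  P₀ = 1/(2.0727 + 0.01496) = 0.4790
  Lq = P₀·a^4·ρ / (4!(1-ρ)²) = 0.4790 × 0.2930 × 0.1839 / (24 × 0.6660) = 0.001615
  Wq_B = Lq/λ = 0.001615/10.3 = 0.0001568
  W_B = Wq_B + 1/μ = 0.0001568 + 0.07143 = 0.07159

Since W_B = 0.07159 < W_A = 0.09259, Option B (multiple servers) has the shorter time in system.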